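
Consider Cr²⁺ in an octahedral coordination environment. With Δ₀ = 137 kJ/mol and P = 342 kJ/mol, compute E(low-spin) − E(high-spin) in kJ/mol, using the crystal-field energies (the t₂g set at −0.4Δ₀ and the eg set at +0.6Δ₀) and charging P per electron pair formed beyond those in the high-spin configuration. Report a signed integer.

205

Cr sits in group 6; removing 2 electrons leaves Cr²⁺ with 6 − 2 = 4 d electrons.
High-spin d⁴ fills as t₂g³ eg¹ with CFSE 3(−0.4) + 1(+0.6) = -0.6Δ₀ = -82 kJ/mol.
Low-spin t₂g⁴ eg⁰ gives -1.6Δ₀ = -219 kJ/mol, but forming 1 extra pair costs 1P = 342 kJ/mol, so E(LS) = -219 + 342 = 123 kJ/mol.
E(LS) − E(HS) = 123 − (-82) = 205 kJ/mol.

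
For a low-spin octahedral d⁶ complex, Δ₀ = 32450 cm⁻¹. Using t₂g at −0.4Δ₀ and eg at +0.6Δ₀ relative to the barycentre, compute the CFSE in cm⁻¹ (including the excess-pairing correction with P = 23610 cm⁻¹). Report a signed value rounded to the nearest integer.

-30660

Electron filling gives t₂g⁶ eg⁰.
Orbital CFSE = 6(-0.4) + 0(0.6) = -2.4Δ₀ = -2.4 × 32450 = -77880 cm⁻¹.
Pairing penalty: 3 pairs vs 1 in the high-spin reference → 2 extra × P = 47220 cm⁻¹.
Combining: -77880 + 47220 = -30660 cm⁻¹.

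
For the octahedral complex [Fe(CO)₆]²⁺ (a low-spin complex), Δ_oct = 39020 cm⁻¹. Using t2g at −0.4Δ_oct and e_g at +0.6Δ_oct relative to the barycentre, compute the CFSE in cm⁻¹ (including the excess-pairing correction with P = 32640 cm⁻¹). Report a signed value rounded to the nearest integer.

-28368

CO is neutral, so the +2 overall charge sits on Fe: oxidation state +2.
Fe²⁺: group 8, so d-count = 8 − 2 = 6.
Configuration: t2g^6 e_g^0.
CFSE(orbital) = 6×(-0.4Δ_oct) + 0×(0.6Δ_oct) = -2.4Δ_oct; with Δ_oct = 39020 cm⁻¹ that is -93648 cm⁻¹.
Pairing penalty: 3 pairs vs 1 in the high-spin reference → 2 extra × P = 65280 cm⁻¹.
Overall CFSE = -93648 + 65280 = -28368 cm⁻¹.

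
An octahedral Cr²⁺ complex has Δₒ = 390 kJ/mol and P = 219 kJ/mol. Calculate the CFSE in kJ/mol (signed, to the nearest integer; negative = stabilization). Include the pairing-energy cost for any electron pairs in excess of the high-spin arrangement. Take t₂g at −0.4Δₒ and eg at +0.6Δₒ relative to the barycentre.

Cr is in group 6, so Cr²⁺ is d⁴ (6 − 2 = 4).
Here Δₒ > P (390 > 219), so the low-spin state is favoured.
Filling d⁴ accordingly: t₂g⁴ eg⁰.
Orbital CFSE = -1.6Δₒ = -1.6 × 390 = -624 kJ/mol.
Excess pairs vs high-spin: 1 − 0 = 1; pairing cost = +219 kJ/mol.
Net CFSE = -624 + 219 = -405 kJ/mol.

-405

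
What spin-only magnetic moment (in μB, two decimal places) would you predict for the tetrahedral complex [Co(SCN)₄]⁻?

4.90 μB

Each SCN⁻ contributes -1; 4 × (-1) = -4. With overall charge -1, Co is in the +3 oxidation state.
Co³⁺: group 9, so d-count = 9 − 3 = 6.
Tetrahedral splitting is small, so the complex is high-spin.
Configuration: e³ t₂³ → 4 unpaired electrons.
μ(spin-only) = √[4(4+2)] = √24 ≈ 4.90 μB.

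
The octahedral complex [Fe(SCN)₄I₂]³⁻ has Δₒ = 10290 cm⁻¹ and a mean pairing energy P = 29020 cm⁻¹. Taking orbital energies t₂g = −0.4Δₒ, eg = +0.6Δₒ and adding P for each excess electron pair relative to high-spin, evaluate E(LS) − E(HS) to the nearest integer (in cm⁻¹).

37460

Ligand charges: 4×(-1) from SCN⁻ and 2×(-1) from I⁻ sum to -6; with overall charge -3, Fe is +3.
Fe³⁺: group 8, so d-count = 8 − 3 = 5.
High-spin d⁵ fills as t₂g³ eg² with CFSE 3(−0.4) + 2(+0.6) = 0.0Δₒ = 0 cm⁻¹.
Low-spin t₂g⁵ eg⁰ gives -2.0Δₒ = -20580 cm⁻¹, but forming 2 extra pairs costs 2P = 58040 cm⁻¹, so E(LS) = -20580 + 58040 = 37460 cm⁻¹.
The difference is 37460 − (0) = 37460 cm⁻¹, so high-spin lies lower.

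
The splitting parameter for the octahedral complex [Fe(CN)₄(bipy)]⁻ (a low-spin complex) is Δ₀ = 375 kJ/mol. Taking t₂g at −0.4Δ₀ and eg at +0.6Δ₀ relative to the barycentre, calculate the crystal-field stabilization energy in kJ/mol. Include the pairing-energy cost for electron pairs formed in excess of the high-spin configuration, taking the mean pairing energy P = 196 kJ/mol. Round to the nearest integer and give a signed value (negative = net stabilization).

-358

Ligand charges: 4×(-1) from CN⁻ and 1×(+0) from bipy sum to -4; with overall charge -1, Fe is +3.
Fe sits in group 8; removing 3 electrons leaves Fe³⁺ with 8 − 3 = 5 d electrons.
Electron filling gives t₂g⁵ eg⁰.
The orbital stabilization is -2.0Δ₀ = -2.0 × 375 = -750 kJ/mol.
High-spin d⁵ would be t₂g³ eg² with 0 pairs; low-spin has 2, so 2 excess pairs cost +2P = +392 kJ/mol.
Overall CFSE = -750 + 392 = -358 kJ/mol.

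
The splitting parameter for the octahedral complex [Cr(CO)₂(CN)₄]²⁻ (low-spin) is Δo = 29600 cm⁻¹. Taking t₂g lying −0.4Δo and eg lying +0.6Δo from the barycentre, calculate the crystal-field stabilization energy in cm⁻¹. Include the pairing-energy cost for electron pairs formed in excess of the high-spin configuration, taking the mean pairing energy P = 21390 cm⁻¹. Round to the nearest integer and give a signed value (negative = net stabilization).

-25970

Ligand charges: 2×(+0) from CO and 4×(-1) from CN⁻ sum to -4; with overall charge -2, Cr is +2.
Group 6 minus oxidation state +2 gives a d⁴ configuration for Cr²⁺.
Electron filling gives t₂g⁴ eg⁰.
The orbital stabilization is -1.6Δo = -1.6 × 29600 = -47360 cm⁻¹.
High-spin d⁴ would be t₂g³ eg¹ with 0 pairs; low-spin has 1, so 1 excess pair costs +1P = +21390 cm⁻¹.
Net CFSE = -47360 + 21390 = -25970 cm⁻¹.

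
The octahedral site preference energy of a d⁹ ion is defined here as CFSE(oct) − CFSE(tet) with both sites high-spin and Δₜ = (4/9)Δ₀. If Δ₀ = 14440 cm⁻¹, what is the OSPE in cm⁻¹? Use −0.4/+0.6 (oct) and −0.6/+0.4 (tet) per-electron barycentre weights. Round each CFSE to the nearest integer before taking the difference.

Octahedral high-spin t₂g⁶ eg³: CFSE = -0.6 × 14440 = -8664 cm⁻¹.
Tetrahedral e⁴ t₂⁵ gives -0.4Δₜ = -0.4 × (4/9) × 14440 = -2567 cm⁻¹.
Subtracting, OSPE = -8664 − (-2567) = -6097 cm⁻¹.

-6097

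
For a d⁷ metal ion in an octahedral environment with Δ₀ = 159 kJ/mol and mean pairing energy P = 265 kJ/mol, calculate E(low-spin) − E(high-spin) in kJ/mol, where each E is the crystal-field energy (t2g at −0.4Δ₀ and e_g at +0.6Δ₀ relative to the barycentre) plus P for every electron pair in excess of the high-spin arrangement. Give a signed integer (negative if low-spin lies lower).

High-spin d⁷ fills as t2g^5 e_g^2 with CFSE 5(−0.4) + 2(+0.6) = -0.8Δ₀ = -127 kJ/mol.
Low-spin t2g^6 e_g^1 gives -1.8Δ₀ = -286 kJ/mol, but forming 1 extra pair costs 1P = 265 kJ/mol, so E(LS) = -286 + 265 = -21 kJ/mol.
Thus E(LS) − E(HS) = 106 kJ/mol.

106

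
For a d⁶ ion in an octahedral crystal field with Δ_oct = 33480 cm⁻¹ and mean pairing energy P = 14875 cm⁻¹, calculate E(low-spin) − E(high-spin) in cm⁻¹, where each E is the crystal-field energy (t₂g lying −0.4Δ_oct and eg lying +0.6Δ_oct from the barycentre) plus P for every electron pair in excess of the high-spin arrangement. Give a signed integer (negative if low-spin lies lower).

In the high-spin limit (t₂g⁴ eg²) the orbital term is -0.4Δ_oct = -13392 cm⁻¹, with no excess pairing.
Low-spin t₂g⁶ eg⁰ gives -2.4Δ_oct = -80352 cm⁻¹, but forming 2 extra pairs costs 2P = 29750 cm⁻¹, so E(LS) = -80352 + 29750 = -50602 cm⁻¹.
Thus E(LS) − E(HS) = -37210 cm⁻¹.

-37210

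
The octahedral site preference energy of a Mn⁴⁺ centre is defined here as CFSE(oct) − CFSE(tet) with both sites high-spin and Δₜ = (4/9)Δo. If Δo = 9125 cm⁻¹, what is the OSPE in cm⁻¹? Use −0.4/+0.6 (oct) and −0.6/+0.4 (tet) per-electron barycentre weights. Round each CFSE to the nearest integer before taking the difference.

-7706

Mn⁴⁺: group 7, so d-count = 7 − 4 = 3.
In an octahedral site d³ (HS) is t₂g³ eg⁰, giving CFSE(oct) = -1.2Δo = -10950 cm⁻¹.
Tetrahedral e² t₂¹ gives -0.8Δₜ = -0.8 × (4/9) × 9125 = -3244 cm⁻¹.
OSPE = CFSE(oct) − CFSE(tet) = -10950 − (-3244) = -7706 cm⁻¹.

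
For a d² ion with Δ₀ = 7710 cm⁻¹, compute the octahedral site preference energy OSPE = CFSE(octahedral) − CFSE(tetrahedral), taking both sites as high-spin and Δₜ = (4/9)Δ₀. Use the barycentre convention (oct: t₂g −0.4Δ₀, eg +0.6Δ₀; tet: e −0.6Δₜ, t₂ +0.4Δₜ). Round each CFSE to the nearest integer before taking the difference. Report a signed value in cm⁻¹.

-2056

In an octahedral site d² (HS) is t₂g² eg⁰, giving CFSE(oct) = -0.8Δ₀ = -6168 cm⁻¹.
In a tetrahedral site the filling is e² t₂⁰: CFSE(tet) = -1.2Δₜ = -1.2 × (4/9)(7710) = -4112 cm⁻¹.
OSPE = CFSE(oct) − CFSE(tet) = -6168 − (-4112) = -2056 cm⁻¹.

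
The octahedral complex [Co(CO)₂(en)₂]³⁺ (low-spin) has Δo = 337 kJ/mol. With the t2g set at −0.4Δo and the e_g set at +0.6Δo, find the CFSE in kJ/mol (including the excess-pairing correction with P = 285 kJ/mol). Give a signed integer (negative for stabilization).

-239

Ligand charges: 2×(+0) from CO and 2×(+0) from en sum to +0; with overall charge +3, Co is +3.
Group 9 minus oxidation state +3 gives a d⁶ configuration for Co³⁺.
The d⁶ electrons fill as t2g^6 e_g^0.
Orbital CFSE = 6(-0.4) + 0(0.6) = -2.4Δo = -2.4 × 337 = -809 kJ/mol.
Pairing penalty: 3 pairs vs 1 in the high-spin reference → 2 extra × P = 570 kJ/mol.
Combining: -809 + 570 = -239 kJ/mol.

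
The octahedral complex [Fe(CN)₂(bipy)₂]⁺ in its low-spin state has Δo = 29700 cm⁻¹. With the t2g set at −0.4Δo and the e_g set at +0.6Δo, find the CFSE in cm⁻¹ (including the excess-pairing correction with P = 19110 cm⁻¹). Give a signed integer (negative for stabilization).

-21180

Ligand charges: 2×(-1) from CN⁻ and 2×(+0) from bipy sum to -2; with overall charge +1, Fe is +3.
Fe is in group 8, so Fe³⁺ is d⁵ (8 − 3 = 5).
The d⁵ electrons fill as t2g^5 e_g^0.
The orbital stabilization is -2.0Δo = -2.0 × 29700 = -59400 cm⁻¹.
High-spin d⁵ would be t2g^3 e_g^2 with 0 pairs; low-spin has 2, so 2 excess pairs cost +2P = +38220 cm⁻¹.
Overall CFSE = -59400 + 38220 = -21180 cm⁻¹.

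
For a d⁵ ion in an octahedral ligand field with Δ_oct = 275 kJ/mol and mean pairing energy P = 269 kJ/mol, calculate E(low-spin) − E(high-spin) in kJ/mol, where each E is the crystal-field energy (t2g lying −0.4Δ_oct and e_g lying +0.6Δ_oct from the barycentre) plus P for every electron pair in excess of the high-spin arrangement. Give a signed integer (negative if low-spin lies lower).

-12

High-spin d⁵ fills as t2g^3 e_g^2 with CFSE 3(−0.4) + 2(+0.6) = 0.0Δ_oct = 0 kJ/mol.
Low-spin: t2g^5 e_g^0, orbital CFSE = -2.0Δ_oct = -550 kJ/mol; plus 2 excess pairs × P = +538 kJ/mol; total -12 kJ/mol.
Thus E(LS) − E(HS) = -12 kJ/mol.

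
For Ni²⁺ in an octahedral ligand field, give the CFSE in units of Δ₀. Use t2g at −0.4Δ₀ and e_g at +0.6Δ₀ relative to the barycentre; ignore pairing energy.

Ni is in group 10, so Ni²⁺ is d⁸ (10 − 2 = 8).
Configuration: t2g^6 e_g^2.
CFSE = 6(-0.4Δ₀) + 2(0.6Δ₀) = -2.4Δ₀ + 1.2Δ₀ = -1.2Δ₀.

-1.2 Δ₀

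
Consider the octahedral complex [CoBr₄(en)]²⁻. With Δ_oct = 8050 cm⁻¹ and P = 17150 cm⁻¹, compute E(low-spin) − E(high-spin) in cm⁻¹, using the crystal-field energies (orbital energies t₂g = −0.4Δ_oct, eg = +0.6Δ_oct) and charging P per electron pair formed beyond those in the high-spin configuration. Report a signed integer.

Ligand charges: 4×(-1) from Br⁻ and 1×(+0) from en sum to -4; with overall charge -2, Co is +2.
Co is in group 9, so Co²⁺ is d⁷ (9 − 2 = 7).
High-spin: t₂g⁵ eg², CFSE = -0.8Δ_oct = -6440 cm⁻¹.
Low-spin: t₂g⁶ eg¹, orbital CFSE = -1.8Δ_oct = -14490 cm⁻¹; plus 1 excess pair × P = +17150 cm⁻¹; total 2660 cm⁻¹.
E(LS) − E(HS) = 2660 − (-6440) = 9100 cm⁻¹.

9100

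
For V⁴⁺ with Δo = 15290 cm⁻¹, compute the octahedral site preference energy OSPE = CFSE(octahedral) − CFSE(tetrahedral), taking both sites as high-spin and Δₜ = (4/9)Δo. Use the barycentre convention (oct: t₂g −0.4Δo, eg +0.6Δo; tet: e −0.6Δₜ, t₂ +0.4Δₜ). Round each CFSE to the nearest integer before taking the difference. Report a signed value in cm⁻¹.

-2039

V sits in group 5; removing 4 electrons leaves V⁴⁺ with 5 − 4 = 1 d electrons.
Octahedral high-spin t₂g¹ eg⁰: CFSE = -0.4 × 15290 = -6116 cm⁻¹.
In a tetrahedral site the filling is e¹ t₂⁰: CFSE(tet) = -0.6Δₜ = -0.6 × (4/9)(15290) = -4077 cm⁻¹.
OSPE = -6116 − (-4077) = -2039 cm⁻¹.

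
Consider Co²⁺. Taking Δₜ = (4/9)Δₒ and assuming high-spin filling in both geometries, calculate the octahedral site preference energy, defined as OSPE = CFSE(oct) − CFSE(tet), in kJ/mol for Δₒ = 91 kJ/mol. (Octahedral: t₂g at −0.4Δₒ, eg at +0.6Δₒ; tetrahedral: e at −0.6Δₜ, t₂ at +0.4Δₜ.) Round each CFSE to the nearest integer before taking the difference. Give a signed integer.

-24

Group 9 minus oxidation state +2 gives a d⁷ configuration for Co²⁺.
In an octahedral site d⁷ (HS) is t₂g⁵ eg², giving CFSE(oct) = -0.8Δₒ = -73 kJ/mol.
In a tetrahedral site the filling is e⁴ t₂³: CFSE(tet) = -1.2Δₜ = -1.2 × (4/9)(91) = -49 kJ/mol.
Subtracting, OSPE = -73 − (-49) = -24 kJ/mol.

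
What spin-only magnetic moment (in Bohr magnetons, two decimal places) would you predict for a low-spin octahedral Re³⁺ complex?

2.83 Bohr magnetons

Re is in group 7, so Re³⁺ is d⁴ (7 − 3 = 4).
Configuration: t₂g⁴ eg⁰ → 2 unpaired electrons.
μ(spin-only) = √[2(2+2)] = √8 ≈ 2.83 Bohr magnetons.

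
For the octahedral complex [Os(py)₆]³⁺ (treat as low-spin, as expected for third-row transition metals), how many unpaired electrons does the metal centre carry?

py is neutral, so the +3 overall charge sits on Os: oxidation state +3.
Group 8 minus oxidation state +3 gives a d⁵ configuration for Os³⁺.
Configuration: t₂g⁵ eg⁰, giving 1 unpaired electron.

1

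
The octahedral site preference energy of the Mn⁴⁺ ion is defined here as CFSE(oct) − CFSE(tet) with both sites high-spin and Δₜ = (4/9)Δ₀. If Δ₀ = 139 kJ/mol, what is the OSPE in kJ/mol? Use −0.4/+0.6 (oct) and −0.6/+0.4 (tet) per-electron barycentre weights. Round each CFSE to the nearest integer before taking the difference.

Group 7 minus oxidation state +4 gives a d³ configuration for Mn⁴⁺.
Octahedral high-spin t2g^3 e_g^0: CFSE = -1.2 × 139 = -167 kJ/mol.
In a tetrahedral site the filling is e^2 t2^1: CFSE(tet) = -0.8Δₜ = -0.8 × (4/9)(139) = -49 kJ/mol.
OSPE = -167 − (-49) = -118 kJ/mol.

-118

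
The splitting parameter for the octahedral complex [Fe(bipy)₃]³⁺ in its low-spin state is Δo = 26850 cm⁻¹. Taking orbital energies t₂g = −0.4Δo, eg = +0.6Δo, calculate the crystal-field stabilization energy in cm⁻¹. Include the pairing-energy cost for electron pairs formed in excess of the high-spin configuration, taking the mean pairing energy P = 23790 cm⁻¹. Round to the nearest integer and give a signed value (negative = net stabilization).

-6120

bipy is neutral, so the +3 overall charge sits on Fe: oxidation state +3.
Group 8 minus oxidation state +3 gives a d⁵ configuration for Fe³⁺.
Electron filling gives t₂g⁵ eg⁰.
Orbital CFSE = 5(-0.4) + 0(0.6) = -2.0Δo = -2.0 × 26850 = -53700 cm⁻¹.
Pairing penalty: 2 pairs vs 0 in the high-spin reference → 2 extra × P = 47580 cm⁻¹.
Combining: -53700 + 47580 = -6120 cm⁻¹.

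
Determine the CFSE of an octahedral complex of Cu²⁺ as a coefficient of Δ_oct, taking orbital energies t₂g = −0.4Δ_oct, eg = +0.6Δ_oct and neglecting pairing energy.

-0.6 Δ_oct

Group 11 minus oxidation state +2 gives a d⁹ configuration for Cu²⁺.
Configuration: t₂g⁶ eg³.
CFSE = 6(-0.4Δ_oct) + 3(0.6Δ_oct) = -2.4Δ_oct + 1.8Δ_oct = -0.6Δ_oct.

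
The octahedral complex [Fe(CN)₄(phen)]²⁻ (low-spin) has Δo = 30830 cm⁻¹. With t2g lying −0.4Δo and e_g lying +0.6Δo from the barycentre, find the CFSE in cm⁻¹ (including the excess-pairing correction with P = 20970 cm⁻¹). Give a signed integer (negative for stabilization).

Ligand charges: 4×(-1) from CN⁻ and 1×(+0) from phen sum to -4; with overall charge -2, Fe is +2.
Fe is in group 8, so Fe²⁺ is d⁶ (8 − 2 = 6).
Configuration: t2g^6 e_g^0.
The orbital stabilization is -2.4Δo = -2.4 × 30830 = -73992 cm⁻¹.
High-spin d⁶ would be t2g^4 e_g^2 with 1 pair; low-spin has 3, so 2 excess pairs cost +2P = +41940 cm⁻¹.
Net CFSE = -73992 + 41940 = -32052 cm⁻¹.

-32052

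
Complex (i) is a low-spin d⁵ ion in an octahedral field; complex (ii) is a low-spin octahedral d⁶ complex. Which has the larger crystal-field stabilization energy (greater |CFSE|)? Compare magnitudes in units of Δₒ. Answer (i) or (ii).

(ii)

(i): t₂g⁵ eg⁰, CFSE = -2.0Δₒ.
(ii): t₂g⁶ eg⁰, CFSE = -2.4Δₒ.
So (ii) has the larger |CFSE|.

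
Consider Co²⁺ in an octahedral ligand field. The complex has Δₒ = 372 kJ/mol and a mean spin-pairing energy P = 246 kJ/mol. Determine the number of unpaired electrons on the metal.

1

Co²⁺: group 9, so d-count = 9 − 2 = 7.
Since Δₒ = 372 kJ/mol > P = 246 kJ/mol, the complex adopts the low-spin configuration.
Filling d⁷ accordingly: t2g^6 e_g^1.
Unpaired electrons: 1.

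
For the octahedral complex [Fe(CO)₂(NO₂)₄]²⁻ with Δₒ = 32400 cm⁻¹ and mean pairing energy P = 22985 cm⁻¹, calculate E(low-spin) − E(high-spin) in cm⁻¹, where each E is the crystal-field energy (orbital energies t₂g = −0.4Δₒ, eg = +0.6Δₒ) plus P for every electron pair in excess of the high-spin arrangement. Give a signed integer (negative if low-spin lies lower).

Ligand charges: 2×(+0) from CO and 4×(-1) from NO₂⁻ sum to -4; with overall charge -2, Fe is +2.
Fe is in group 8, so Fe²⁺ is d⁶ (8 − 2 = 6).
High-spin: t₂g⁴ eg², CFSE = -0.4Δₒ = -12960 cm⁻¹.
Low-spin: t₂g⁶ eg⁰, orbital CFSE = -2.4Δₒ = -77760 cm⁻¹; plus 2 excess pairs × P = +45970 cm⁻¹; total -31790 cm⁻¹.
Thus E(LS) − E(HS) = -18830 cm⁻¹.

-18830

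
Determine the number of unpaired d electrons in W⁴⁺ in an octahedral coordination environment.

W sits in group 6; removing 4 electrons leaves W⁴⁺ with 6 − 4 = 2 d electrons.
For octahedral d² the high- and low-spin configurations coincide.
Configuration: t2g^2 e_g^0, giving 2 unpaired electrons.

2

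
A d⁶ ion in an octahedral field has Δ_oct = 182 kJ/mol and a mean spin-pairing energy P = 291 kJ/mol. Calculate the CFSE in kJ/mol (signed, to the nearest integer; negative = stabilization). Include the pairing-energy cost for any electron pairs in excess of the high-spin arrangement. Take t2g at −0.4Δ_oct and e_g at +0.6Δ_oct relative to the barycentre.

Since Δ_oct = 182 kJ/mol < P = 291 kJ/mol, the complex adopts the high-spin configuration.
Configuration: t2g^4 e_g^2.
Orbital CFSE = -0.4Δ_oct = -0.4 × 182 = -73 kJ/mol.
High-spin has no excess pairs, so no pairing correction applies.

-73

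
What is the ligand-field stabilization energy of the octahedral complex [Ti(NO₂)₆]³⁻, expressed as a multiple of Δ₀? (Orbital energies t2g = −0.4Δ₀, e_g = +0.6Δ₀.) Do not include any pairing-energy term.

Each NO₂⁻ contributes -1; 6 × (-1) = -6. With overall charge -3, Ti is in the +3 oxidation state.
Ti sits in group 4; removing 3 electrons leaves Ti³⁺ with 4 − 3 = 1 d electrons.
Configuration: t2g^1 e_g^0.
CFSE = 1(-0.4Δ₀) + 0(0.6Δ₀) = -0.4Δ₀ + 0.0Δ₀ = -0.4Δ₀.

-0.4 Δ₀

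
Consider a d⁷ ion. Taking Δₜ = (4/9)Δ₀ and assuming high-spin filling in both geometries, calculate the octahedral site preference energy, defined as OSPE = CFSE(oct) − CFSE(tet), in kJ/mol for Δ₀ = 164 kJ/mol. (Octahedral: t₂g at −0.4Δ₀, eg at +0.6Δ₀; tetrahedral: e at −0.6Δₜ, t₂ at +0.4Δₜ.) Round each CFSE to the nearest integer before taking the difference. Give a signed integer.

In an octahedral site d⁷ (HS) is t₂g⁵ eg², giving CFSE(oct) = -0.8Δ₀ = -131 kJ/mol.
In a tetrahedral site the filling is e⁴ t₂³: CFSE(tet) = -1.2Δₜ = -1.2 × (4/9)(164) = -87 kJ/mol.
OSPE = CFSE(oct) − CFSE(tet) = -131 − (-87) = -44 kJ/mol.

-44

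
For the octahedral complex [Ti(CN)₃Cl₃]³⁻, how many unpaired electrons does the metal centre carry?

Ligand charges: 3×(-1) from CN⁻ and 3×(-1) from Cl⁻ sum to -6; with overall charge -3, Ti is +3.
Ti³⁺: group 4, so d-count = 4 − 3 = 1.
Configuration: t2g^1 e_g^0, giving 1 unpaired electron.

1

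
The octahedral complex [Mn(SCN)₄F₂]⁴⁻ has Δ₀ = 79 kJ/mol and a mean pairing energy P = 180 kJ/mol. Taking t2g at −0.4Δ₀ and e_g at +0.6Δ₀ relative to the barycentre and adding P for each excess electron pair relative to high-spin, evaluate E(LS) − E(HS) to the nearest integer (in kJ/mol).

Ligand charges: 4×(-1) from SCN⁻ and 2×(-1) from F⁻ sum to -6; with overall charge -4, Mn is +2.
Mn sits in group 7; removing 2 electrons leaves Mn²⁺ with 7 − 2 = 5 d electrons.
High-spin: t2g^3 e_g^2, CFSE = 0.0Δ₀ = 0 kJ/mol.
For low-spin the configuration is t2g^5 e_g^0: orbital energy -2.0 × 79 = -158 kJ/mol, and 2 additional pairs relative to high-spin add 360 kJ/mol, giving 202 kJ/mol.
The difference is 202 − (0) = 202 kJ/mol, so high-spin lies lower.

202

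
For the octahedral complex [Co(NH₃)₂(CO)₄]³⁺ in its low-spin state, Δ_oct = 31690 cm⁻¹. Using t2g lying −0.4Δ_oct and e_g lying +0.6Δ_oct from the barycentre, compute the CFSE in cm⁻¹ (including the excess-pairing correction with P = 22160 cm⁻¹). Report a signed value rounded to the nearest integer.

Ligand charges: 2×(+0) from NH₃ and 4×(+0) from CO sum to +0; with overall charge +3, Co is +3.
Co sits in group 9; removing 3 electrons leaves Co³⁺ with 9 − 3 = 6 d electrons.
Configuration: t2g^6 e_g^0.
Orbital CFSE = 6(-0.4) + 0(0.6) = -2.4Δ_oct = -2.4 × 31690 = -76056 cm⁻¹.
Pairing penalty: 3 pairs vs 1 in the high-spin reference → 2 extra × P = 44320 cm⁻¹.
Net CFSE = -76056 + 44320 = -31736 cm⁻¹.

-31736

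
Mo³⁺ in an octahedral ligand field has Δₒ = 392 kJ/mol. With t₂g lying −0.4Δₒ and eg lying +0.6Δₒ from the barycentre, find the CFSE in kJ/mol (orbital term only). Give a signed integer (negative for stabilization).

-470

Mo is in group 6, so Mo³⁺ is d³ (6 − 3 = 3).
For octahedral d³ the high- and low-spin configurations coincide.
The d³ electrons fill as t₂g³ eg⁰.
CFSE(orbital) = 3×(-0.4Δₒ) + 0×(0.6Δₒ) = -1.2Δₒ; with Δₒ = 392 kJ/mol that is -470 kJ/mol.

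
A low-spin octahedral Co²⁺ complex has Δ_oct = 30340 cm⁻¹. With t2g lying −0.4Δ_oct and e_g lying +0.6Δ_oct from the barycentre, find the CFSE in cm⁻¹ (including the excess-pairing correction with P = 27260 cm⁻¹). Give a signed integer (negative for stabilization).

Co is in group 9, so Co²⁺ is d⁷ (9 − 2 = 7).
Electron filling gives t2g^6 e_g^1.
CFSE(orbital) = 6×(-0.4Δ_oct) + 1×(0.6Δ_oct) = -1.8Δ_oct; with Δ_oct = 30340 cm⁻¹ that is -54612 cm⁻¹.
Pairing penalty: 3 pairs vs 2 in the high-spin reference → 1 extra × P = 27260 cm⁻¹.
Combining: -54612 + 27260 = -27352 cm⁻¹.

-27352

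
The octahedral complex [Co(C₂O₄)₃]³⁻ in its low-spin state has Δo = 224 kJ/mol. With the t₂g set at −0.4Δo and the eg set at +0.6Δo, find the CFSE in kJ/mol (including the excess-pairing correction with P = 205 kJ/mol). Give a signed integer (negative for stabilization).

Each C₂O₄²⁻ contributes -2; 3 × (-2) = -6. With overall charge -3, Co is in the +3 oxidation state.
Co³⁺: group 9, so d-count = 9 − 3 = 6.
The d⁶ electrons fill as t₂g⁶ eg⁰.
Orbital CFSE = 6(-0.4) + 0(0.6) = -2.4Δo = -2.4 × 224 = -538 kJ/mol.
Relative to high-spin t₂g⁴ eg² (1 paired), the low-spin configuration has 2 additional pairs, contributing +2 × 205 = +410 kJ/mol.
Overall CFSE = -538 + 410 = -128 kJ/mol.

-128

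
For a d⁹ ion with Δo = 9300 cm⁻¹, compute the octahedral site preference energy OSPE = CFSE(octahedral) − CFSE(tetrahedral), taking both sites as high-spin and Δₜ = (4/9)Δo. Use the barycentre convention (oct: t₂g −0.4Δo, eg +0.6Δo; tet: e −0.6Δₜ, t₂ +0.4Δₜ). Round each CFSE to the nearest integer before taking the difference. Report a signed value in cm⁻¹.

-3927

Octahedral (high-spin): t₂g⁶ eg³, CFSE = 6(−0.4) + 3(+0.6) = -0.6Δo = -0.6 × 9300 = -5580 cm⁻¹.
Tetrahedral e⁴ t₂⁵ gives -0.4Δₜ = -0.4 × (4/9) × 9300 = -1653 cm⁻¹.
Subtracting, OSPE = -5580 − (-1653) = -3927 cm⁻¹.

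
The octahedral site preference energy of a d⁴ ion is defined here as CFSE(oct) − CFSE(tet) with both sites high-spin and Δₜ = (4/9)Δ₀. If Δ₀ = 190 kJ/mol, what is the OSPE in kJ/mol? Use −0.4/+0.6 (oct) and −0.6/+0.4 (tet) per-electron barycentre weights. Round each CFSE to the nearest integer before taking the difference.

-80

Octahedral high-spin t₂g³ eg¹: CFSE = -0.6 × 190 = -114 kJ/mol.
Tetrahedral e² t₂² gives -0.4Δₜ = -0.4 × (4/9) × 190 = -34 kJ/mol.
OSPE = CFSE(oct) − CFSE(tet) = -114 − (-34) = -80 kJ/mol.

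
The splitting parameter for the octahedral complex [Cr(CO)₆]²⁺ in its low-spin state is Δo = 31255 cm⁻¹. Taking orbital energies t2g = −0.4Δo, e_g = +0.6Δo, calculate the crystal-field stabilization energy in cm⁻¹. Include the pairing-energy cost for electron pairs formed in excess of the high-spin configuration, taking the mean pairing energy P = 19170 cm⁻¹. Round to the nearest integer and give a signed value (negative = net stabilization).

CO is neutral, so the +2 overall charge sits on Cr: oxidation state +2.
Cr²⁺: group 6, so d-count = 6 − 2 = 4.
Electron filling gives t2g^4 e_g^0.
CFSE(orbital) = 4×(-0.4Δo) + 0×(0.6Δo) = -1.6Δo; with Δo = 31255 cm⁻¹ that is -50008 cm⁻¹.
Pairing penalty: 1 pair vs 0 in the high-spin reference → 1 extra × P = 19170 cm⁻¹.
Overall CFSE = -50008 + 19170 = -30838 cm⁻¹.

-30838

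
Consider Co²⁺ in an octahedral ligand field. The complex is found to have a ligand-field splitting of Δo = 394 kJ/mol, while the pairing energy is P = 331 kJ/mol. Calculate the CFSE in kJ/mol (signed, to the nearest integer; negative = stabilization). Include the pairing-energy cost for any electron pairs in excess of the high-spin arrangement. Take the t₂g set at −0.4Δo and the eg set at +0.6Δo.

-378

Co²⁺: group 9, so d-count = 9 − 2 = 7.
Here Δo > P (394 > 331), so the low-spin state is favoured.
That gives t₂g⁶ eg¹.
Orbital CFSE = -1.8Δo = -1.8 × 394 = -709 kJ/mol.
Excess pairs vs high-spin: 3 − 2 = 1; pairing cost = +331 kJ/mol.
Net CFSE = -709 + 331 = -378 kJ/mol.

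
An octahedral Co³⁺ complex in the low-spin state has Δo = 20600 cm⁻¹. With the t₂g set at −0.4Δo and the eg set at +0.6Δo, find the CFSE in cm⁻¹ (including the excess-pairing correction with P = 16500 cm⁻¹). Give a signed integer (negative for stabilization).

Group 9 minus oxidation state +3 gives a d⁶ configuration for Co³⁺.
The d⁶ electrons fill as t₂g⁶ eg⁰.
CFSE(orbital) = 6×(-0.4Δo) + 0×(0.6Δo) = -2.4Δo; with Δo = 20600 cm⁻¹ that is -49440 cm⁻¹.
Pairing penalty: 3 pairs vs 1 in the high-spin reference → 2 extra × P = 33000 cm⁻¹.
Overall CFSE = -49440 + 33000 = -16440 cm⁻¹.

-16440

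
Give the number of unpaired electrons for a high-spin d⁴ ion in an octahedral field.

Configuration: t2g^3 e_g^1, giving 4 unpaired electrons.

4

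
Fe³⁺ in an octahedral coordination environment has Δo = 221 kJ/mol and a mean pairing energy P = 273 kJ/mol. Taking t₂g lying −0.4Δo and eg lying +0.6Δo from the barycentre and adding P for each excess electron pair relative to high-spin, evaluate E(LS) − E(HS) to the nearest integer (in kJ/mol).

Group 8 minus oxidation state +3 gives a d⁵ configuration for Fe³⁺.
High-spin d⁵ fills as t₂g³ eg² with CFSE 3(−0.4) + 2(+0.6) = 0.0Δo = 0 kJ/mol.
Low-spin: t₂g⁵ eg⁰, orbital CFSE = -2.0Δo = -442 kJ/mol; plus 2 excess pairs × P = +546 kJ/mol; total 104 kJ/mol.
Thus E(LS) − E(HS) = 104 kJ/mol.

104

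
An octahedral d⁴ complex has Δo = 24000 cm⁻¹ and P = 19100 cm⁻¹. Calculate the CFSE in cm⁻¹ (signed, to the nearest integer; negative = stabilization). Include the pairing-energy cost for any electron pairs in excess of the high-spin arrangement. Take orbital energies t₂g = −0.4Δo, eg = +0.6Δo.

-19300

Since Δo = 24000 cm⁻¹ > P = 19100 cm⁻¹, the complex adopts the low-spin configuration.
Configuration: t₂g⁴ eg⁰.
Orbital CFSE = -1.6Δo = -1.6 × 24000 = -38400 cm⁻¹.
Excess pairs vs high-spin: 1 − 0 = 1; pairing cost = +19100 cm⁻¹.
Net CFSE = -38400 + 19100 = -19300 cm⁻¹.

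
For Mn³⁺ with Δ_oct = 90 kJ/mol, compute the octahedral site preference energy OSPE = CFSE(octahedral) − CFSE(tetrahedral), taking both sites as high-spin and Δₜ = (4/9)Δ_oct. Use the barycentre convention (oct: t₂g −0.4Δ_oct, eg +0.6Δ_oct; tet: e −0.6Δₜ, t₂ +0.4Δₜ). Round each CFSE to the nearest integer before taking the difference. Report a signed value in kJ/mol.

-38

Mn³⁺: group 7, so d-count = 7 − 3 = 4.
In an octahedral site d⁴ (HS) is t2g^3 e_g^1, giving CFSE(oct) = -0.6Δ_oct = -54 kJ/mol.
In a tetrahedral site the filling is e^2 t2^2: CFSE(tet) = -0.4Δₜ = -0.4 × (4/9)(90) = -16 kJ/mol.
OSPE = -54 − (-16) = -38 kJ/mol.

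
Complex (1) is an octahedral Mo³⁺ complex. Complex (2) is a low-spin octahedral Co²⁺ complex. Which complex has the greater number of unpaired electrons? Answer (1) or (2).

(1)

(1): Mo³⁺: group 6, so d-count = 6 − 3 = 3; t₂g³ eg⁰ → 3 unpaired.
(2): Co²⁺: group 9, so d-count = 9 − 2 = 7; t₂g⁶ eg¹ → 1 unpaired.
So (1) has more unpaired electrons.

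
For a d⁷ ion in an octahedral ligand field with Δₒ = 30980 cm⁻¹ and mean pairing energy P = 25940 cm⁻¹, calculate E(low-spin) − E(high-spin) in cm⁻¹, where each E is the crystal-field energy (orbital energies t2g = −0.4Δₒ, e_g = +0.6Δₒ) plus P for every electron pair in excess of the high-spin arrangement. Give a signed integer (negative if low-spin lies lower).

High-spin d⁷ fills as t2g^5 e_g^2 with CFSE 5(−0.4) + 2(+0.6) = -0.8Δₒ = -24784 cm⁻¹.
Low-spin t2g^6 e_g^1 gives -1.8Δₒ = -55764 cm⁻¹, but forming 1 extra pair costs 1P = 25940 cm⁻¹, so E(LS) = -55764 + 25940 = -29824 cm⁻¹.
Thus E(LS) − E(HS) = -5040 cm⁻¹.

-5040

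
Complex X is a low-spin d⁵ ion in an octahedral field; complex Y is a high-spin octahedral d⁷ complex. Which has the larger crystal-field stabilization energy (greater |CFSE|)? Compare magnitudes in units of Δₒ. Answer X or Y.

X

X: t2g^5 e_g^0, CFSE = -2.0Δₒ.
Y: t2g^5 e_g^2, CFSE = -0.8Δₒ.
So X has the larger |CFSE|.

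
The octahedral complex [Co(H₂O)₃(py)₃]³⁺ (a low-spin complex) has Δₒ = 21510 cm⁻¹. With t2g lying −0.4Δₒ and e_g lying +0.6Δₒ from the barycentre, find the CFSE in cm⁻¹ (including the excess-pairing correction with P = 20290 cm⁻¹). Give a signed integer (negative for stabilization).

-11044

Ligand charges: 3×(+0) from H₂O and 3×(+0) from py sum to +0; with overall charge +3, Co is +3.
Co³⁺: group 9, so d-count = 9 − 3 = 6.
The d⁶ electrons fill as t2g^6 e_g^0.
CFSE(orbital) = 6×(-0.4Δₒ) + 0×(0.6Δₒ) = -2.4Δₒ; with Δₒ = 21510 cm⁻¹ that is -51624 cm⁻¹.
Relative to high-spin t2g^4 e_g^2 (1 paired), the low-spin configuration has 2 additional pairs, contributing +2 × 20290 = +40580 cm⁻¹.
Overall CFSE = -51624 + 40580 = -11044 cm⁻¹.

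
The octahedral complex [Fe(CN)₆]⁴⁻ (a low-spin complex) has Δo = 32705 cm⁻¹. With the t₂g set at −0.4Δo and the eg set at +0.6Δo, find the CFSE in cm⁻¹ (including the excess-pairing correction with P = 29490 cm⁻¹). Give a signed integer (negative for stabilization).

-19512

Each CN⁻ contributes -1; 6 × (-1) = -6. With overall charge -4, Fe is in the +2 oxidation state.
Fe²⁺: group 8, so d-count = 8 − 2 = 6.
Configuration: t₂g⁶ eg⁰.
Orbital CFSE = 6(-0.4) + 0(0.6) = -2.4Δo = -2.4 × 32705 = -78492 cm⁻¹.
Relative to high-spin t₂g⁴ eg² (1 paired), the low-spin configuration has 2 additional pairs, contributing +2 × 29490 = +58980 cm⁻¹.
Overall CFSE = -78492 + 58980 = -19512 cm⁻¹.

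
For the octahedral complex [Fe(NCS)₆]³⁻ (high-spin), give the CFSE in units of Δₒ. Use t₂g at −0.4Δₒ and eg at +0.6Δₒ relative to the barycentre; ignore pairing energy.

Each NCS⁻ contributes -1; 6 × (-1) = -6. With overall charge -3, Fe is in the +3 oxidation state.
Fe³⁺: group 8, so d-count = 8 − 3 = 5.
Configuration: t₂g³ eg².
CFSE = 3(-0.4Δₒ) + 2(0.6Δₒ) = -1.2Δₒ + 1.2Δₒ = 0.0Δₒ.

0.0 Δₒ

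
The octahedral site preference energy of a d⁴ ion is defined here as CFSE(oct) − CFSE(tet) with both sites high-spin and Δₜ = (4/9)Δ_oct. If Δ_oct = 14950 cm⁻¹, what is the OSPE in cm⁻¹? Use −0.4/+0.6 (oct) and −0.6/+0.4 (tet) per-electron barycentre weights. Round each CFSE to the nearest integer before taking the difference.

-6312

Octahedral high-spin t₂g³ eg¹: CFSE = -0.6 × 14950 = -8970 cm⁻¹.
Tetrahedral e² t₂² gives -0.4Δₜ = -0.4 × (4/9) × 14950 = -2658 cm⁻¹.
OSPE = -8970 − (-2658) = -6312 cm⁻¹.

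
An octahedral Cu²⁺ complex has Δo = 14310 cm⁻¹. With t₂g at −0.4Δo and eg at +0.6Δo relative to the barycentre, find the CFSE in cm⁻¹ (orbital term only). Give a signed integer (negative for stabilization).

-8586

Cu sits in group 11; removing 2 electrons leaves Cu²⁺ with 11 − 2 = 9 d electrons.
The d⁹ electrons fill as t₂g⁶ eg³.
Orbital CFSE = 6(-0.4) + 3(0.6) = -0.6Δo = -0.6 × 14310 = -8586 cm⁻¹.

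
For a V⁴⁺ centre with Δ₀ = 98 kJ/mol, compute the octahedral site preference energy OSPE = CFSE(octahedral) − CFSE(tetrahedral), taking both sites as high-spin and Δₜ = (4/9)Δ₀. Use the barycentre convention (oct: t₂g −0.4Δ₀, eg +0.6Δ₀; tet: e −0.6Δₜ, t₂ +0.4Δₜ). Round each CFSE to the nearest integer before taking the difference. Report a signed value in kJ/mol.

V⁴⁺: group 5, so d-count = 5 − 4 = 1.
Octahedral high-spin t2g^1 e_g^0: CFSE = -0.4 × 98 = -39 kJ/mol.
Tetrahedral e^1 t2^0 gives -0.6Δₜ = -0.6 × (4/9) × 98 = -26 kJ/mol.
Subtracting, OSPE = -39 − (-26) = -13 kJ/mol.

-13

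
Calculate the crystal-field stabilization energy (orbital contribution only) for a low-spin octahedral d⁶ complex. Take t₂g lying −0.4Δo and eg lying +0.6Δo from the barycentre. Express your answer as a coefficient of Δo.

Configuration: t₂g⁶ eg⁰.
CFSE = 6(-0.4Δo) + 0(0.6Δo) = -2.4Δo + 0.0Δo = -2.4Δo.

-2.4 Δo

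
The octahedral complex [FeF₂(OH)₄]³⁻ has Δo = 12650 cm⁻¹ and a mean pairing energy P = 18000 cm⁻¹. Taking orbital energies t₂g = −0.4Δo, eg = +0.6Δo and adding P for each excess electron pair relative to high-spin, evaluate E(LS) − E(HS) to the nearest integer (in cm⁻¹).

Ligand charges: 2×(-1) from F⁻ and 4×(-1) from OH⁻ sum to -6; with overall charge -3, Fe is +3.
Fe is in group 8, so Fe³⁺ is d⁵ (8 − 3 = 5).
High-spin: t₂g³ eg², CFSE = 0.0Δo = 0 cm⁻¹.
Low-spin: t₂g⁵ eg⁰, orbital CFSE = -2.0Δo = -25300 cm⁻¹; plus 2 excess pairs × P = +36000 cm⁻¹; total 10700 cm⁻¹.
E(LS) − E(HS) = 10700 − (0) = 10700 cm⁻¹.

10700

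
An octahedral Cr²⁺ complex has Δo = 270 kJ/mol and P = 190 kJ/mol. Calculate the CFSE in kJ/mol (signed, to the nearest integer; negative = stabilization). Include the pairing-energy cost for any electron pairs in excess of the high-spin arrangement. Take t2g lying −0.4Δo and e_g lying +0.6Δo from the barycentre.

-242

Cr is in group 6, so Cr²⁺ is d⁴ (6 − 2 = 4).
With Δo > P the complex is low-spin.
Configuration: t2g^4 e_g^0.
Orbital CFSE = -1.6Δo = -1.6 × 270 = -432 kJ/mol.
Excess pairs vs high-spin: 1 − 0 = 1; pairing cost = +190 kJ/mol.
Net CFSE = -432 + 190 = -242 kJ/mol.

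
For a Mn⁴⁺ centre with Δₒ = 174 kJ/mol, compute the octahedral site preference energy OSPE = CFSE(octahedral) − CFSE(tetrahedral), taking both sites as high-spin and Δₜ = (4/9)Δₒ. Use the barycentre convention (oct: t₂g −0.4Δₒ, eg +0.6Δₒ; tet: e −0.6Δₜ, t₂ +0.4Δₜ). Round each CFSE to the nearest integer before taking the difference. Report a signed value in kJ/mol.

Group 7 minus oxidation state +4 gives a d³ configuration for Mn⁴⁺.
Octahedral high-spin t₂g³ eg⁰: CFSE = -1.2 × 174 = -209 kJ/mol.
Tetrahedral e² t₂¹ gives -0.8Δₜ = -0.8 × (4/9) × 174 = -62 kJ/mol.
OSPE = CFSE(oct) − CFSE(tet) = -209 − (-62) = -147 kJ/mol.

-147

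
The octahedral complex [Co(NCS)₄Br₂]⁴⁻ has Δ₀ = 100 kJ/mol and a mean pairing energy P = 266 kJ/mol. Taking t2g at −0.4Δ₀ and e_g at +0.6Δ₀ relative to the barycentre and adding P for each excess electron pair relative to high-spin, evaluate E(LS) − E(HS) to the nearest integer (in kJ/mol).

166

Ligand charges: 4×(-1) from NCS⁻ and 2×(-1) from Br⁻ sum to -6; with overall charge -4, Co is +2.
Co sits in group 9; removing 2 electrons leaves Co²⁺ with 9 − 2 = 7 d electrons.
High-spin d⁷ fills as t2g^5 e_g^2 with CFSE 5(−0.4) + 2(+0.6) = -0.8Δ₀ = -80 kJ/mol.
For low-spin the configuration is t2g^6 e_g^1: orbital energy -1.8 × 100 = -180 kJ/mol, and 1 additional pair relative to high-spin adds 266 kJ/mol, giving 86 kJ/mol.
Thus E(LS) − E(HS) = 166 kJ/mol.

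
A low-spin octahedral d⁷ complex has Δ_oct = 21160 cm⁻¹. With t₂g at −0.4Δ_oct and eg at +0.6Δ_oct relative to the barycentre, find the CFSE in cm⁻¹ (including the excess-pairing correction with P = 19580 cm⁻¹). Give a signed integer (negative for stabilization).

-18508

The d⁷ electrons fill as t₂g⁶ eg¹.
The orbital stabilization is -1.8Δ_oct = -1.8 × 21160 = -38088 cm⁻¹.
Pairing penalty: 3 pairs vs 2 in the high-spin reference → 1 extra × P = 19580 cm⁻¹.
Net CFSE = -38088 + 19580 = -18508 cm⁻¹.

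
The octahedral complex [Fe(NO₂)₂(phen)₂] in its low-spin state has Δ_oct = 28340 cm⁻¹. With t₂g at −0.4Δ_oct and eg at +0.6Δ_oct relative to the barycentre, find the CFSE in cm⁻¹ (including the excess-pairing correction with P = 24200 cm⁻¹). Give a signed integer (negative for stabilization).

Ligand charges: 2×(-1) from NO₂⁻ and 2×(+0) from phen sum to -2; with overall charge +0, Fe is +2.
Group 8 minus oxidation state +2 gives a d⁶ configuration for Fe²⁺.
Electron filling gives t₂g⁶ eg⁰.
CFSE(orbital) = 6×(-0.4Δ_oct) + 0×(0.6Δ_oct) = -2.4Δ_oct; with Δ_oct = 28340 cm⁻¹ that is -68016 cm⁻¹.
Pairing penalty: 3 pairs vs 1 in the high-spin reference → 2 extra × P = 48400 cm⁻¹.
Combining: -68016 + 48400 = -19616 cm⁻¹.

-19616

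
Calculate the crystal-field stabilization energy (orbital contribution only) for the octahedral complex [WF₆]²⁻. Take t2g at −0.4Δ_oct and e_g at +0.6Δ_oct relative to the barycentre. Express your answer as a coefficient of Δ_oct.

-0.8 Δ_oct

Each F⁻ contributes -1; 6 × (-1) = -6. With overall charge -2, W is in the +4 oxidation state.
W is in group 6, so W⁴⁺ is d² (6 − 4 = 2).
Configuration: t2g^2 e_g^0.
CFSE = 2(-0.4Δ_oct) + 0(0.6Δ_oct) = -0.8Δ_oct + 0.0Δ_oct = -0.8Δ_oct.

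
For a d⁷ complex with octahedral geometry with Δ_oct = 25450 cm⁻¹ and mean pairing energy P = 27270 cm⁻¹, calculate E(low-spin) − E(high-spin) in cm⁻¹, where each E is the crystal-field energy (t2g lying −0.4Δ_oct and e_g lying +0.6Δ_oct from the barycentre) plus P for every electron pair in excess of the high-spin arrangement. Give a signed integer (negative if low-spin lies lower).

1820

In the high-spin limit (t2g^5 e_g^2) the orbital term is -0.8Δ_oct = -20360 cm⁻¹, with no excess pairing.
Low-spin t2g^6 e_g^1 gives -1.8Δ_oct = -45810 cm⁻¹, but forming 1 extra pair costs 1P = 27270 cm⁻¹, so E(LS) = -45810 + 27270 = -18540 cm⁻¹.
E(LS) − E(HS) = -18540 − (-20360) = 1820 cm⁻¹.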